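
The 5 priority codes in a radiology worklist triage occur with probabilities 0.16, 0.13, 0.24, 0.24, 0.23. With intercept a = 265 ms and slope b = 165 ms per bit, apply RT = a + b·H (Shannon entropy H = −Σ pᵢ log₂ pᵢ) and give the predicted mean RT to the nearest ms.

641 ms

Entropy contributions −pᵢ log₂ pᵢ: 0.4230, 0.3826, 0.4941, 0.4941, 0.4877; sum H = 2.2816 bits.
RT = a + bH = 265 + 165·2.2816 = 641.46 ms.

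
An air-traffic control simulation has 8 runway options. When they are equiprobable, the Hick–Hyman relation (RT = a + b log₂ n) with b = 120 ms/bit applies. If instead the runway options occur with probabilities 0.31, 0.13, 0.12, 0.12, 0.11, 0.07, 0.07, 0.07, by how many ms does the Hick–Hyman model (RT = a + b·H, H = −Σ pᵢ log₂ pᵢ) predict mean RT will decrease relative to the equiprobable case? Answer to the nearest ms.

The RT saving is b·ΔH. Equiprobable H₀ = log₂(8) = 3.0000 bits; with the given probabilities H = 2.7965 bits.
b·(H₀ − H) = 120 × (3.0000 − 2.7965) = 24.42 ms.

24 ms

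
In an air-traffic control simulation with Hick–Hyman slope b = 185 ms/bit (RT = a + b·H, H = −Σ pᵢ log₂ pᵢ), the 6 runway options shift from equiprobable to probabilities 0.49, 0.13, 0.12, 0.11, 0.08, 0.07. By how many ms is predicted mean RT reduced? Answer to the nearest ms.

Equiprobable entropy H₀ = log₂ 6 = 2.5850 bits.
Skewed entropy H = −Σ pᵢ log₂ pᵢ = 2.1643 bits.
ΔRT = b·(H₀ − H) = 185 × 0.4206 = 77.81 ms.

78 ms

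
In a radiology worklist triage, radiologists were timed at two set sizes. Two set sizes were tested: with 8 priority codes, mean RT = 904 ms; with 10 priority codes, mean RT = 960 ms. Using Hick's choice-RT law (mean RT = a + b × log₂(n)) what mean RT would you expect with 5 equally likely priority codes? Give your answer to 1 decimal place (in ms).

786.0 ms

Solve the two-equation system in a and b:
  b = (960 − 904) / (log₂ 10 − log₂ 8) = 56 / (3.3219 − 3) = 173.952 ms/bit
  a = 904 − 173.952 × 3 = 382.144 ms
Then RT(5) = 382.144 + 173.952 × log₂ 5 = 382.144 + 173.952 × 2.3219 ≈ 786.048 ms.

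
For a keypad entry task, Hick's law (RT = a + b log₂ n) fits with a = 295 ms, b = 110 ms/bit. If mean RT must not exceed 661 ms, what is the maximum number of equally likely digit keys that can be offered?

10

Information budget: (661 − 295)/110 = 3.3273 bits, so n ≤ 2^3.3273 = 10.037 → at most 10.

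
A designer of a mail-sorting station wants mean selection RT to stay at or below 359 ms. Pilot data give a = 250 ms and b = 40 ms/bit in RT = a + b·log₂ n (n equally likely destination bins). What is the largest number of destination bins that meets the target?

40·log₂ n ≤ 359 − 250 = 109, giving log₂ n ≤ 2.7250 and n ≤ 6.612. The largest whole number is 6.

6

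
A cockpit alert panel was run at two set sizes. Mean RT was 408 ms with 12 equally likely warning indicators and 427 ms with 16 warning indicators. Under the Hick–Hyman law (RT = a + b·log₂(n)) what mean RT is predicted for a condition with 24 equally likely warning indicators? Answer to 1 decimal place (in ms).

453.8 ms

Fit slope and intercept:
  b = (427 − 408) / (log₂ 16 − log₂ 12) = 19 / (4 − 3.5850) = 45.779 ms/bit
  a = 408 − 45.779 × 3.5850 = 243.884 ms
Then RT(24) = 243.884 + 45.779 × log₂ 24 = 243.884 + 45.779 × 4.5850 ≈ 453.779 ms.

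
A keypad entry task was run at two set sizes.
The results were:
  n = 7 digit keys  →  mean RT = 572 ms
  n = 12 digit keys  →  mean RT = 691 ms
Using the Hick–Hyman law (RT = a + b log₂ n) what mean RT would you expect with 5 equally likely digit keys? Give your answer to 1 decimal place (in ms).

RT is linear in log₂ n, so two points fix the line:
  b = (691 − 572) / (log₂ 12 − log₂ 7) = 119 / (3.5850 − 2.8074) = 153.033 ms/bit
  a = 572 − 153.033 × 2.8074 = 142.381 ms
Then RT(5) = 142.381 + 153.033 × log₂ 5 = 142.381 + 153.033 × 2.3219 ≈ 497.713 ms.

497.7 ms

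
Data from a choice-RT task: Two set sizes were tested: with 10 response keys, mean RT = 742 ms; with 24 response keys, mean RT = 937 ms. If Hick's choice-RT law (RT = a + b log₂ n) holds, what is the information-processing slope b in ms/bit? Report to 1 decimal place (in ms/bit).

154.4 ms/bit

Slope: b = (937 − 742) / (log₂ 24 − log₂ 10) = 195/1.2630 = 154.390 ms/bit.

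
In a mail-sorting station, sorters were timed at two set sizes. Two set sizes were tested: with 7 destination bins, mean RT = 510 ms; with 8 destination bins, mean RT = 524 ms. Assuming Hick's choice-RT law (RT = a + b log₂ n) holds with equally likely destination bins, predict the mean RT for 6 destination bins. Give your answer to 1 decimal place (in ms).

Solve the two-equation system in a and b:
  b = (524 − 510) / (log₂ 8 − log₂ 7) = 14 / (3 − 2.8074) = 72.673 ms/bit
  a = 510 − 72.673 × 2.8074 = 305.982 ms
Then RT(6) = 305.982 + 72.673 × log₂ 6 = 305.982 + 72.673 × 2.5850 ≈ 493.838 ms.

493.8 ms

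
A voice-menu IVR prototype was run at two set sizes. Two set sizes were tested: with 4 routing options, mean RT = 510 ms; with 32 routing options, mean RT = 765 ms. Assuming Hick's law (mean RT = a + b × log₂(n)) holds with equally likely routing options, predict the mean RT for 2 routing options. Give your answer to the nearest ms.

425 ms

RT is linear in log₂ n, so two points fix the line:
  b = (765 − 510) / (log₂ 32 − log₂ 4) = 255 / (5 − 2) = 85 ms/bit
  a = 510 − 85 × 2 = 340 ms
Then RT(2) = 340 + 85 × log₂ 2 = 340 + 85 × 1 ≈ 425.000 ms.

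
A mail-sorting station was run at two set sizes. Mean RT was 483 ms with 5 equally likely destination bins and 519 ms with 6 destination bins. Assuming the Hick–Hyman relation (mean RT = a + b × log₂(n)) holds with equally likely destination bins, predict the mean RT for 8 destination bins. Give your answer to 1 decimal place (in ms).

575.8 ms

Solve the two-equation system in a and b:
  b = (519 − 483) / (log₂ 6 − log₂ 5) = 36 / (2.5850 − 2.3219) = 136.864 ms/bit
  a = 483 − 136.864 × 2.3219 = 165.211 ms
Then RT(8) = 165.211 + 136.864 × log₂ 8 = 165.211 + 136.864 × 3 ≈ 575.804 ms.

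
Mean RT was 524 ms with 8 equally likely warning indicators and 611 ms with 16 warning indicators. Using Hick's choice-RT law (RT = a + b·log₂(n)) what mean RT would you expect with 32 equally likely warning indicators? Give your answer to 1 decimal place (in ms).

RT is linear in log₂ n, so two points fix the line:
  b = (611 − 524) / (log₂ 16 − log₂ 8) = 87 / (4 − 3) = 87.000 ms/bit
  a = 524 − 87.000 × 3 = 263.000 ms
Then RT(32) = 263.000 + 87.000 × log₂ 32 = 263.000 + 87.000 × 5 ≈ 698.000 ms.

698.0 ms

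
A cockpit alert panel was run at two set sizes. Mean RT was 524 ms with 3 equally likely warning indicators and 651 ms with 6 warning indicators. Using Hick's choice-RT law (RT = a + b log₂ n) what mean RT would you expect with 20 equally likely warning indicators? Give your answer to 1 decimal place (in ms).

871.6 ms

Solve the two-equation system in a and b:
  b = (651 − 524) / (log₂ 6 − log₂ 3) = 127 / (2.5850 − 1.5850) = 127.000 ms/bit
  a = 524 − 127.000 × 1.5850 = 322.710 ms
Then RT(20) = 322.710 + 127.000 × log₂ 20 = 322.710 + 127.000 × 4.3219 ≈ 871.595 ms.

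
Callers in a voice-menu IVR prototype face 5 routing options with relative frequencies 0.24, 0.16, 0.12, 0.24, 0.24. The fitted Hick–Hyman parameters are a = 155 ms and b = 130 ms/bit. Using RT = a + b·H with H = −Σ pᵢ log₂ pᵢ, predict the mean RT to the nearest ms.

450 ms

Entropy contributions −pᵢ log₂ pᵢ: 0.4941, 0.4230, 0.3671, 0.4941, 0.4941; sum H = 2.2725 bits.
RT = a + bH = 155 + 130·2.2725 = 450.42 ms.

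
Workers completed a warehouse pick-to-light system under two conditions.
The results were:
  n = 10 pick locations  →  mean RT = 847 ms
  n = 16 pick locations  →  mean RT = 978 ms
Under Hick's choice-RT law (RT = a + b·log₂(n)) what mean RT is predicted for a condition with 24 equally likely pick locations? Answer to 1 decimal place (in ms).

1091.0 ms

Solve the two-equation system in a and b:
  b = (978 − 847) / (log₂ 16 − log₂ 10) = 131 / (4 − 3.3219) = 193.195 ms/bit
  a = 847 − 193.195 × 3.3219 = 205.221 ms
Then RT(24) = 205.221 + 193.195 × log₂ 24 = 205.221 + 193.195 × 4.5850 ≈ 1091.012 ms.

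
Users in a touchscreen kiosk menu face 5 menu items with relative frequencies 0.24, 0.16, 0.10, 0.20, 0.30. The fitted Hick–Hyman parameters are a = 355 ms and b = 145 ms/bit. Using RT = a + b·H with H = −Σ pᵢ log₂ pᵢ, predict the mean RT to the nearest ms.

Entropy contributions −pᵢ log₂ pᵢ: 0.4941, 0.4230, 0.3322, 0.4644, 0.5211; sum H = 2.2348 bits.
RT = a + bH = 355 + 145·2.2348 = 679.05 ms.

679 ms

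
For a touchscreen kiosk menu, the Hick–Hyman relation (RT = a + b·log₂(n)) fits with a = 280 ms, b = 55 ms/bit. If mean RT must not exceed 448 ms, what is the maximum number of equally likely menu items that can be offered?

Set 280 + 55·log₂ n ≤ 448 → log₂ n ≤ (448 − 280)/55 = 3.0545.
So n ≤ 2^3.0545 = 8.308; the largest integer n is 8.

8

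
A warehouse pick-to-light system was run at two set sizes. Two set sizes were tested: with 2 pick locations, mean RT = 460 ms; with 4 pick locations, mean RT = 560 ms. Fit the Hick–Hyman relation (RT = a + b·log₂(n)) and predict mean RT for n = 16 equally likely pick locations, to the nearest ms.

RT is linear in log₂ n, so two points fix the line:
  b = (560 − 460) / (log₂ 4 − log₂ 2) = 100 / (2 − 1) = 100 ms/bit
  a = 460 − 100 × 1 = 360 ms
Then RT(16) = 360 + 100 × log₂ 16 = 360 + 100 × 4 ≈ 760.000 ms.

760 ms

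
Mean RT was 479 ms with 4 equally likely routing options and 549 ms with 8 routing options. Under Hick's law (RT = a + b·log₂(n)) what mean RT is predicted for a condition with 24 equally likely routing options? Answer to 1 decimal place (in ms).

659.9 ms

With log₂ n on the abscissa the relation is linear; from the two conditions:
  b = (549 − 479) / (log₂ 8 − log₂ 4) = 70 / (3 − 2) = 70.000 ms/bit
  a = 479 − 70.000 × 2 = 339.000 ms
Then RT(24) = 339.000 + 70.000 × log₂ 24 = 339.000 + 70.000 × 4.5850 ≈ 659.947 ms.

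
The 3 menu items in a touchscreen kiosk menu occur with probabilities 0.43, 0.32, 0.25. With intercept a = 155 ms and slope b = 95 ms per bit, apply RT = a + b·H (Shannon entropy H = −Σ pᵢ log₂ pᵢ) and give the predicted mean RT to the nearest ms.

302 ms

H = 0.43·log₂(1/0.43) + 0.32·log₂(1/0.32) + 0.25·log₂(1/0.25) = 1.5496 bits.
RT = 155 + 95 × 1.5496 = 302.21 ms.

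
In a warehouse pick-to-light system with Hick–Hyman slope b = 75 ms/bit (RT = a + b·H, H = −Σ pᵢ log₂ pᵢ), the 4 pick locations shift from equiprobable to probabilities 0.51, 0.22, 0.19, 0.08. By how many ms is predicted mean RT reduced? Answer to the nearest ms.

The RT saving is b·ΔH. Equiprobable H₀ = log₂(4) = 2.0000 bits; with the given probabilities H = 1.7227 bits.
b·(H₀ − H) = 75 × (2.0000 − 1.7227) = 20.79 ms.

21 ms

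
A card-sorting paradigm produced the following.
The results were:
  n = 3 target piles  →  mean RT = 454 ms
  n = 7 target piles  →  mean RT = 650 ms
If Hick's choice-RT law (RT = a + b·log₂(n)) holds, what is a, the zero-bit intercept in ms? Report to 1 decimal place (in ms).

Slope: b = (650 − 454) / (log₂ 7 − log₂ 3) = 196/1.2224 = 160.341 ms/bit.
a = RT₁ − b·log₂ n₁ = 454 − 160.341 × 1.5850 = 199.865 ms.

199.9 ms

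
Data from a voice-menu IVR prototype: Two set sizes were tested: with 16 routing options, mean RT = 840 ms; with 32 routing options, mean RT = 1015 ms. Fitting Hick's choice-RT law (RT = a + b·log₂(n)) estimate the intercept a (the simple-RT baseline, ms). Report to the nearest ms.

The slope on a log₂ axis is (1015 − 840) / (5 − 4) = 175 ms/bit.
Intercept: a = 840 − 175·log₂(16) = 140.000 ms.

140 ms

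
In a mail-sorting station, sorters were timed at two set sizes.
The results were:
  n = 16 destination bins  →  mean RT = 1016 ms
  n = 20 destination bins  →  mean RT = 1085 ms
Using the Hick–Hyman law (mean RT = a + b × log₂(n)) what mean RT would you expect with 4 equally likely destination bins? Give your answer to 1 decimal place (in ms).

587.3 ms

Fit slope and intercept:
  b = (1085 − 1016) / (log₂ 20 − log₂ 16) = 69 / (4.3219 − 4) = 214.334 ms/bit
  a = 1016 − 214.334 × 4 = 158.666 ms
Then RT(4) = 158.666 + 214.334 × log₂ 4 = 158.666 + 214.334 × 2 ≈ 587.333 ms.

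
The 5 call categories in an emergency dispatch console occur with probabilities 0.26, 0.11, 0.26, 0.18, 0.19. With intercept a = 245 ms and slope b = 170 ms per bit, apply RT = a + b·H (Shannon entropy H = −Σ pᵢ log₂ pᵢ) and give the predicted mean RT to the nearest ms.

Entropy contributions −pᵢ log₂ pᵢ: 0.5053, 0.3503, 0.5053, 0.4453, 0.4552; sum H = 2.2614 bits.
RT = a + bH = 245 + 170·2.2614 = 629.44 ms.

629 ms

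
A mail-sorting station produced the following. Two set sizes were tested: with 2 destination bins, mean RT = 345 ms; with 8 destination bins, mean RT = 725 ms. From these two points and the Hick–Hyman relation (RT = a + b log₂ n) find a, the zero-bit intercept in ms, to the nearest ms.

Slope: b = (725 − 345) / (log₂ 8 − log₂ 2) = 380/2.0000 = 190 ms/bit.
a = RT₁ − b·log₂ n₁ = 345 − 190 × 1 = 155.000 ms.

155 ms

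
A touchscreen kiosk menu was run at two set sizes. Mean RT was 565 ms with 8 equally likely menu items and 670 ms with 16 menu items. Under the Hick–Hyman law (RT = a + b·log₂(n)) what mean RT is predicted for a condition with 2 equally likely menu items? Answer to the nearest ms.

RT is linear in log₂ n, so two points fix the line:
  b = (670 − 565) / (log₂ 16 − log₂ 8) = 105 / (4 − 3) = 105 ms/bit
  a = 565 − 105 × 3 = 250 ms
Then RT(2) = 250 + 105 × log₂ 2 = 250 + 105 × 1 ≈ 355.000 ms.

355 ms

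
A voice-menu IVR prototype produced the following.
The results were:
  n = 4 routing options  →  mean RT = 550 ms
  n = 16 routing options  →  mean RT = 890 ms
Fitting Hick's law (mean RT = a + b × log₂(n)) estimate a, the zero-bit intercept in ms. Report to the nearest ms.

The slope on a log₂ axis is (890 − 550) / (4 − 2) = 170 ms/bit.
Intercept: a = 550 − 170·log₂(4) = 210.000 ms.

210 ms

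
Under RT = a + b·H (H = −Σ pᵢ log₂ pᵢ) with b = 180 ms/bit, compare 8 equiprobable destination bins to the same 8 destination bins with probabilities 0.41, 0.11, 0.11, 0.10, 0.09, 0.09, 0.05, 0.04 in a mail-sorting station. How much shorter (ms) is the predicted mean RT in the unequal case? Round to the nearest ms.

The RT saving is b·ΔH. Equiprobable H₀ = log₂(8) = 3.0000 bits; with the given probabilities H = 2.5873 bits.
b·(H₀ − H) = 180 × (3.0000 − 2.5873) = 74.28 ms.

74 ms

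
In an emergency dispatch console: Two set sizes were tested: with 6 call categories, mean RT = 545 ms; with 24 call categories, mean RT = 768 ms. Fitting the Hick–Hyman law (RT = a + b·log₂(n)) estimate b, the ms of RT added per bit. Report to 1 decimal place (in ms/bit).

111.5 ms/bit

Slope: b = (768 − 545) / (log₂ 24 − log₂ 6) = 223/2.0000 = 111.500 ms/bit.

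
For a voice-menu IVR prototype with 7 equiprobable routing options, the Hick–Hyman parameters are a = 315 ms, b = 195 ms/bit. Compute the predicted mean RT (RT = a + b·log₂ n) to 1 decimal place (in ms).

862.4 ms

log₂(7) = 2.8074 bits, so RT = 315 + 195 × 2.8074 ≈ 862.434 ms.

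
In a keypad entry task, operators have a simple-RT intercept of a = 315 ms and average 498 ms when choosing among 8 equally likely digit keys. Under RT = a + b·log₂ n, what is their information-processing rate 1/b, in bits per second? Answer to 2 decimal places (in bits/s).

16.39 bits/s

b = (498 − 315)/log₂ 8 = 183/3 = 61.000 ms per bit = 0.06100 s/bit; the reciprocal is 16.393 bits/s.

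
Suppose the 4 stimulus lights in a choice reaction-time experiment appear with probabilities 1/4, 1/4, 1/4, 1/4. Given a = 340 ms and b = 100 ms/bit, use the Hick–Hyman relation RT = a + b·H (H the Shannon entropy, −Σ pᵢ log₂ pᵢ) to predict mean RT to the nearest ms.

540 ms

Each term −pᵢ log₂ pᵢ: 0.25·2 + 0.25·2 + 0.25·2 + 0.25·2; summed, H = 2.000 bits.
Mean RT = a + bH = 340 + 100·2.000 = 540.00 ms.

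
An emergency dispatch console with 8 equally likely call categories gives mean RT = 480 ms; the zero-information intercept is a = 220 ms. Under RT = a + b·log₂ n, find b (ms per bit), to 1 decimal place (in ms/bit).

86.7 ms/bit

b = (480 − 220) / log₂(8) = 260 / 3 = 86.667 ms/bit.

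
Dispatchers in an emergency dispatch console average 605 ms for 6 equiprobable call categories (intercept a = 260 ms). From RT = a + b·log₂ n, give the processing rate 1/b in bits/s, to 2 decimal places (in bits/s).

7.49 bits/s

Choice component = 605 − 260 = 345 ms over log₂(6) = 2.5850 bits.
b = 345 / 2.5850 = 133.464 ms/bit, so 1/b = 7.493 bits/s.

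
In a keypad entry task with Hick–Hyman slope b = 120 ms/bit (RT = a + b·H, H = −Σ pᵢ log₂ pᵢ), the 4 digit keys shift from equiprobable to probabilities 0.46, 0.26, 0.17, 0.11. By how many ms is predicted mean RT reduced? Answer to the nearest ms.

23 ms

Equiprobable entropy H₀ = log₂ 4 = 2.0000 bits.
Skewed entropy H = −Σ pᵢ log₂ pᵢ = 1.8055 bits.
ΔRT = b·(H₀ − H) = 120 × 0.1945 = 23.34 ms.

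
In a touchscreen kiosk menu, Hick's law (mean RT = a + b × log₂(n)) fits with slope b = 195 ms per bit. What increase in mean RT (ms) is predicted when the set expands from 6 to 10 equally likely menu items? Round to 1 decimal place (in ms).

143.7 ms

The intercept a cancels: ΔRT = b·(log₂ n₂ − log₂ n₁) = b·log₂(n₂/n₁).
log₂(10) − log₂(6) = 3.3219 − 2.5850 = 0.7370.
ΔRT = 195 × 0.7370 = 143.708 ms.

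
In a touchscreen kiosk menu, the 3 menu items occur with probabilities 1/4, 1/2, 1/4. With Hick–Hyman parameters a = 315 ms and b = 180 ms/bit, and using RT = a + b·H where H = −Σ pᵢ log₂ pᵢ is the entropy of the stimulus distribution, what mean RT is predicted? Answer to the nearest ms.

H = −Σ pᵢ log₂ pᵢ = 0.25·2 + 0.5·1 + 0.25·2 = 1.500 bits.
RT = 315 + 180 × 1.500 = 585.00 ms.

585 ms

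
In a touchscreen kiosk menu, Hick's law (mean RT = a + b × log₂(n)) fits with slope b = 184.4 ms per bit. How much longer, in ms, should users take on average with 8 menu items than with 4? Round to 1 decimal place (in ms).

Only the slope matters, since a is common to both: ΔRT = b·log₂(n₂/n₁).
log₂(8) − log₂(4) = log₂(8/4) = log₂(2) = 1.
ΔRT = 184.4 × 1.0000 = 184.400 ms.

184.4 ms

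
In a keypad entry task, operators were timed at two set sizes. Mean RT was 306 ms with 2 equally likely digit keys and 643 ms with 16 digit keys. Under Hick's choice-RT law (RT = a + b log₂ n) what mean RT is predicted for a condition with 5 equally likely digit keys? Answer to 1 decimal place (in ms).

454.5 ms

Fit slope and intercept:
  b = (643 − 306) / (log₂ 16 − log₂ 2) = 337 / (4 − 1) = 112.333 ms/bit
  a = 306 − 112.333 × 1 = 193.667 ms
Then RT(5) = 193.667 + 112.333 × log₂ 5 = 193.667 + 112.333 × 2.3219 ≈ 454.497 ms.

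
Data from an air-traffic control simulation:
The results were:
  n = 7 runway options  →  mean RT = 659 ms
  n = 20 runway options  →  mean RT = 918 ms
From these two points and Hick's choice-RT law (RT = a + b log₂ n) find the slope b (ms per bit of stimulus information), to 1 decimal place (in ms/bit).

171.0 ms/bit

b = (RT₂ − RT₁)/(log₂ n₂ − log₂ n₁) = (918 − 659)/(4.3219 − 2.8074) = 171.005 ms/bit.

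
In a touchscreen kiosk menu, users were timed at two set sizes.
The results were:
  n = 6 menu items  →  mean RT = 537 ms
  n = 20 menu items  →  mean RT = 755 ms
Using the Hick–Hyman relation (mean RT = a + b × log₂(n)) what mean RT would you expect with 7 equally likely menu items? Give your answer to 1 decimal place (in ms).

564.9 ms

Solve the two-equation system in a and b:
  b = (755 − 537) / (log₂ 20 − log₂ 6) = 218 / (4.3219 − 2.5850) = 125.506 ms/bit
  a = 537 − 125.506 × 2.5850 = 212.571 ms
Then RT(7) = 212.571 + 125.506 × log₂ 7 = 212.571 + 125.506 × 2.8074 ≈ 564.912 ms.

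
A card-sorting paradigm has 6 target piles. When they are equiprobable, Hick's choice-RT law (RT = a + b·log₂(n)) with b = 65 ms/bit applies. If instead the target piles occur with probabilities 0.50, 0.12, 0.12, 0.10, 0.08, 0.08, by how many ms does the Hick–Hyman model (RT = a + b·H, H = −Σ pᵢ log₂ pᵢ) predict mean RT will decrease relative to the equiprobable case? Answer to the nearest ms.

28 ms

The RT saving is b·ΔH. Equiprobable H₀ = log₂(6) = 2.5850 bits; with the given probabilities H = 2.1493 bits.
b·(H₀ − H) = 65 × (2.5850 − 2.1493) = 28.32 ms.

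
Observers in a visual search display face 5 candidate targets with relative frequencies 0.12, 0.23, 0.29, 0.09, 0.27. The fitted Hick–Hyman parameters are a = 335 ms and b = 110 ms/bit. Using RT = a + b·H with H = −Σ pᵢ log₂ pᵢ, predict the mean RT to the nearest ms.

H = 0.12·log₂(1/0.12) + 0.23·log₂(1/0.23) + 0.29·log₂(1/0.29) + 0.09·log₂(1/0.09) + 0.27·log₂(1/0.27) = 2.1953 bits.
RT = 335 + 110 × 2.1953 = 576.48 ms.

576 ms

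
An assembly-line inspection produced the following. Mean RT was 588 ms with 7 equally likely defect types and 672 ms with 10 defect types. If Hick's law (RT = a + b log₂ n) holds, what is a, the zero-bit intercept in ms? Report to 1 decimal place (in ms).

129.7 ms

b = (RT₂ − RT₁)/(log₂ n₂ − log₂ n₁) = (672 − 588)/(3.3219 − 2.8074) = 163.242 ms/bit.
Intercept: a = 588 − 163.242·log₂(7) = 129.722 ms.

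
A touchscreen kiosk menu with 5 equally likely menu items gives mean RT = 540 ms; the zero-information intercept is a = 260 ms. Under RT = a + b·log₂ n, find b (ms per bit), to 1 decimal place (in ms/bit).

5 alternatives carry log₂ 5 = 2.3219 bits; the choice cost is 540 − 260 = 280 ms, so b = 280/2.3219 = 120.589 ms/bit.

120.6 ms/bit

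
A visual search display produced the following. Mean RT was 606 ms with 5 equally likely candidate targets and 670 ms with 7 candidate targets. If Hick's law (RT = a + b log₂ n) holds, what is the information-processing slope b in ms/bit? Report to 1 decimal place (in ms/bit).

b = (RT₂ − RT₁)/(log₂ n₂ − log₂ n₁) = (670 − 606)/(2.8074 − 2.3219) = 131.843 ms/bit.

131.8 ms/bit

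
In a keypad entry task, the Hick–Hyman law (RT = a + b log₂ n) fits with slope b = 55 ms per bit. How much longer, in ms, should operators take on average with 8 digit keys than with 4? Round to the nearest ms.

Only the slope matters, since a is common to both: ΔRT = b·log₂(n₂/n₁).
log₂(8) − log₂(4) = log₂(8/4) = log₂(2) = 1.
ΔRT = 55 × 1.0000 = 55.000 ms.

55 ms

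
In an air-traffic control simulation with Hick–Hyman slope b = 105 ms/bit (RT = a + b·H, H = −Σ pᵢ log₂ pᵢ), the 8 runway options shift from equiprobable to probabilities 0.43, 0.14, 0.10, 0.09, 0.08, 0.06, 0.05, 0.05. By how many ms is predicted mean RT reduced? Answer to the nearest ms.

49 ms

The RT saving is b·ΔH. Equiprobable H₀ = log₂(8) = 3.0000 bits; with the given probabilities H = 2.5328 bits.
b·(H₀ − H) = 105 × (3.0000 − 2.5328) = 49.06 ms.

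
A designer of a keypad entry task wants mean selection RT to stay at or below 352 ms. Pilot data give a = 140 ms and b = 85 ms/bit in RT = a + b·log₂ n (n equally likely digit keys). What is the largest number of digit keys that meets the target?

Information budget: (352 − 140)/85 = 2.4941 bits, so n ≤ 2^2.4941 = 5.634 → at most 5.

5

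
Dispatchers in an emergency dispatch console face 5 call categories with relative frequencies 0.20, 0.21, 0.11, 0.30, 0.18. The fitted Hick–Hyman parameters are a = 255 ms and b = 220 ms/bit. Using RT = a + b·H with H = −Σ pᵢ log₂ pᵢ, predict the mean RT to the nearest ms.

H = 0.20·log₂(1/0.20) + 0.21·log₂(1/0.21) + 0.11·log₂(1/0.11) + 0.30·log₂(1/0.30) + 0.18·log₂(1/0.18) = 2.2539 bits.
RT = 255 + 220 × 2.2539 = 750.86 ms.

751 ms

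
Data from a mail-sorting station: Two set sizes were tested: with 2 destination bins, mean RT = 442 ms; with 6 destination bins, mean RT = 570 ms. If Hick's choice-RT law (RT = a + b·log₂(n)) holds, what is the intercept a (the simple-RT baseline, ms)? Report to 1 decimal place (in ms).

b = (RT₂ − RT₁)/(log₂ n₂ − log₂ n₁) = (570 − 442)/(2.5850 − 1) = 80.759 ms/bit.
a = RT₁ − b·log₂ n₁ = 442 − 80.759 × 1 = 361.241 ms.

361.2 ms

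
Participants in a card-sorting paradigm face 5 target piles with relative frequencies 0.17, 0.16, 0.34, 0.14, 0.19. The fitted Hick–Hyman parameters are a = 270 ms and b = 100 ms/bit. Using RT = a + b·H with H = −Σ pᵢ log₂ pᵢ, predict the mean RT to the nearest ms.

494 ms

Entropy contributions −pᵢ log₂ pᵢ: 0.4346, 0.4230, 0.5292, 0.3971, 0.4552; sum H = 2.2391 bits.
RT = a + bH = 270 + 100·2.2391 = 493.91 ms.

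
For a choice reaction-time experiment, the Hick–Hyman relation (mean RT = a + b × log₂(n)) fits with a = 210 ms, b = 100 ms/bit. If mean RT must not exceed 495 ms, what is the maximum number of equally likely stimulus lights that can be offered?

7

Information budget: (495 − 210)/100 = 2.8500 bits, so n ≤ 2^2.8500 = 7.210 → at most 7.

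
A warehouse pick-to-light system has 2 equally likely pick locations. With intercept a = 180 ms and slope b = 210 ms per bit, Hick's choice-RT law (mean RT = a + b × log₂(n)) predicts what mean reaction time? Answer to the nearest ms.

log₂(2) = 1 bits, so RT = 180 + 210 × 1 ≈ 390.000 ms.

390 ms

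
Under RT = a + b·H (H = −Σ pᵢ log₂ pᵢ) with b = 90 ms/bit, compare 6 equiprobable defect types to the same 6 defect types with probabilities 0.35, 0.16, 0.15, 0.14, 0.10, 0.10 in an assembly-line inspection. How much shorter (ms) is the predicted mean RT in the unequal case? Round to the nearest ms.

The RT saving is b·ΔH. Equiprobable H₀ = log₂(6) = 2.5850 bits; with the given probabilities H = 2.4252 bits.
b·(H₀ − H) = 90 × (2.5850 − 2.4252) = 14.38 ms.

14 ms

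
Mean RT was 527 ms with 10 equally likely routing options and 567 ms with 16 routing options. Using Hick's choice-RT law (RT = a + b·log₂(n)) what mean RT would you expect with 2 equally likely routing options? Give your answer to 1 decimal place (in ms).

RT is linear in log₂ n, so two points fix the line:
  b = (567 − 527) / (log₂ 16 − log₂ 10) = 40 / (4 − 3.3219) = 58.991 ms/bit
  a = 527 − 58.991 × 3.3219 = 331.037 ms
Then RT(2) = 331.037 + 58.991 × log₂ 2 = 331.037 + 58.991 × 1 ≈ 390.028 ms.

390.0 ms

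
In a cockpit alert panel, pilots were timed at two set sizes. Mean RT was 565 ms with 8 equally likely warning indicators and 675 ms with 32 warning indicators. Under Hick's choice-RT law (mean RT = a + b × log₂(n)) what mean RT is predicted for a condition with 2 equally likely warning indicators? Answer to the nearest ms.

With log₂ n on the abscissa the relation is linear; from the two conditions:
  b = (675 − 565) / (log₂ 32 − log₂ 8) = 110 / (5 − 3) = 55 ms/bit
  a = 565 − 55 × 3 = 400 ms
Then RT(2) = 400 + 55 × log₂ 2 = 400 + 55 × 1 ≈ 455.000 ms.

455 ms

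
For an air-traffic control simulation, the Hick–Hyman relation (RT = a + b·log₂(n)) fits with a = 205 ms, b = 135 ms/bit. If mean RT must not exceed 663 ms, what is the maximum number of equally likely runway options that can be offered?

Set 205 + 135·log₂ n ≤ 663 → log₂ n ≤ (663 − 205)/135 = 3.3926.
So n ≤ 2^3.3926 = 10.502; the largest integer n is 10.

10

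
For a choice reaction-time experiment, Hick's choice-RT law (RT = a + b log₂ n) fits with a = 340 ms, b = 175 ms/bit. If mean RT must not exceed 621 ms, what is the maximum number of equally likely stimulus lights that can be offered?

Information budget: (621 − 340)/175 = 1.6057 bits, so n ≤ 2^1.6057 = 3.043 → at most 3.

3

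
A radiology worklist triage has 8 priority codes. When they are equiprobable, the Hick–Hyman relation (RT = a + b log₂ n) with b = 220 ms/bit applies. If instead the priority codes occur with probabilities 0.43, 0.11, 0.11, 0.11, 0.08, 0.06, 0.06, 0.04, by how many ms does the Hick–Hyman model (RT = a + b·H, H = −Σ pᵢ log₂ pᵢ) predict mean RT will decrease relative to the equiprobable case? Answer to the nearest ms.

Equiprobable entropy H₀ = log₂ 8 = 3.0000 bits.
Skewed entropy H = −Σ pᵢ log₂ pᵢ = 2.5388 bits.
ΔRT = b·(H₀ − H) = 220 × 0.4612 = 101.47 ms.

101 ms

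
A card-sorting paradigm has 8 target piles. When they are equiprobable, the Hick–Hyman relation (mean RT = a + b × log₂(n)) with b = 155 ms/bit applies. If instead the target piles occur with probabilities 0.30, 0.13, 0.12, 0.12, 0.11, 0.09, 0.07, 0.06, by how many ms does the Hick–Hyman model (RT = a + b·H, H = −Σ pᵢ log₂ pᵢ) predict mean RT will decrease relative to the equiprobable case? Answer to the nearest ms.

29 ms

The RT saving is b·ΔH. Equiprobable H₀ = log₂(8) = 3.0000 bits; with the given probabilities H = 2.8129 bits.
b·(H₀ − H) = 155 × (3.0000 − 2.8129) = 29.00 ms.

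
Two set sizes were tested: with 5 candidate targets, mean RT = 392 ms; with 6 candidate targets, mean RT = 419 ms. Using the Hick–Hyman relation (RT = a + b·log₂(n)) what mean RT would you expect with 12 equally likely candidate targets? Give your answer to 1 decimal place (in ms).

521.6 ms

Solve the two-equation system in a and b:
  b = (419 − 392) / (log₂ 6 − log₂ 5) = 27 / (2.5850 − 2.3219) = 102.648 ms/bit
  a = 392 − 102.648 × 2.3219 = 153.658 ms
Then RT(12) = 153.658 + 102.648 × log₂ 12 = 153.658 + 102.648 × 3.5850 ≈ 521.648 ms.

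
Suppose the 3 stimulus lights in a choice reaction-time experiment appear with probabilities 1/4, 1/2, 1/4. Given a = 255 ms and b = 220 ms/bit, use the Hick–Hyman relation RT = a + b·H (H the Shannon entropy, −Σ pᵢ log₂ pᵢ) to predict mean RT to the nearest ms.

585 ms

H = −Σ pᵢ log₂ pᵢ = 0.25·2 + 0.5·1 + 0.25·2 = 1.500 bits.
RT = 255 + 220 × 1.500 = 585.00 ms.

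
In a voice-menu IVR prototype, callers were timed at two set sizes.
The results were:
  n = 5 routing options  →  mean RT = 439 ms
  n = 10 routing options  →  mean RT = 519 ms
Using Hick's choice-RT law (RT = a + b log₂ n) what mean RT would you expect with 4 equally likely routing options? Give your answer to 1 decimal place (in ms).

Fit slope and intercept:
  b = (519 − 439) / (log₂ 10 − log₂ 5) = 80 / (3.3219 − 2.3219) = 80.000 ms/bit
  a = 439 − 80.000 × 2.3219 = 253.246 ms
Then RT(4) = 253.246 + 80.000 × log₂ 4 = 253.246 + 80.000 × 2 ≈ 413.246 ms.

413.2 ms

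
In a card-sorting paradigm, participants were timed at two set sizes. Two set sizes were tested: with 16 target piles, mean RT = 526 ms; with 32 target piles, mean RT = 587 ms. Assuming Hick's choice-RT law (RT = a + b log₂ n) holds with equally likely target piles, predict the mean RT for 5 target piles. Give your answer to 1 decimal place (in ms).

Fit slope and intercept:
  b = (587 − 526) / (log₂ 32 − log₂ 16) = 61 / (5 − 4) = 61.000 ms/bit
  a = 526 − 61.000 × 4 = 282.000 ms
Then RT(5) = 282.000 + 61.000 × log₂ 5 = 282.000 + 61.000 × 2.3219 ≈ 423.638 ms.

423.6 ms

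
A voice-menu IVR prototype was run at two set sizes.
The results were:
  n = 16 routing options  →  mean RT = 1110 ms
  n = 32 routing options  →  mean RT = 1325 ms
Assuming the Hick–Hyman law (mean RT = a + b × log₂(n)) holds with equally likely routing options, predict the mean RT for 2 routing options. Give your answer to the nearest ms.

Solve the two-equation system in a and b:
  b = (1325 − 1110) / (log₂ 32 − log₂ 16) = 215 / (5 − 4) = 215 ms/bit
  a = 1110 − 215 × 4 = 250 ms
Then RT(2) = 250 + 215 × log₂ 2 = 250 + 215 × 1 ≈ 465.000 ms.

465 ms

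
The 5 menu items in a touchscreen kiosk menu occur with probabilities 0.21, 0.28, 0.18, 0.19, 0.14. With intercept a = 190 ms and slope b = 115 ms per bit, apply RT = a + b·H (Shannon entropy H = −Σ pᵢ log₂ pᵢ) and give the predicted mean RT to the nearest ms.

453 ms

H = 0.21·log₂(1/0.21) + 0.28·log₂(1/0.28) + 0.18·log₂(1/0.18) + 0.19·log₂(1/0.19) + 0.14·log₂(1/0.14) = 2.2847 bits.
RT = 190 + 115 × 2.2847 = 452.74 ms.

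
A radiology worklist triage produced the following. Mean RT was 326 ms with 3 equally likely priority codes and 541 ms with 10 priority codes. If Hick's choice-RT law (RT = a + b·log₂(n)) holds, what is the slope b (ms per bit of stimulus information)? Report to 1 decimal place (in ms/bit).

b = (RT₂ − RT₁)/(log₂ n₂ − log₂ n₁) = (541 − 326)/(3.3219 − 1.5850) = 123.779 ms/bit.

123.8 ms/bit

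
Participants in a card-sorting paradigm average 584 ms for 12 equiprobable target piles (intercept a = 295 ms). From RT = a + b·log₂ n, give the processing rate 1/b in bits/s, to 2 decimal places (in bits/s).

Choice component = 584 − 295 = 289 ms over log₂(12) = 3.5850 bits.
b = 289 / 3.5850 = 80.615 ms/bit, so 1/b = 12.405 bits/s.

12.40 bits/s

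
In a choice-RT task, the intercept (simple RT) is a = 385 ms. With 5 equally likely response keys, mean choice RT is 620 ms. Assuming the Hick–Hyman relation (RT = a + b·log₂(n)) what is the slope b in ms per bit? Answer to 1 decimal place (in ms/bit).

101.2 ms/bit

log₂(5) = 2.3219 bits.
b = (RT − a)/log₂ n = (620 − 385) / 2.3219 = 101.209 ms/bit.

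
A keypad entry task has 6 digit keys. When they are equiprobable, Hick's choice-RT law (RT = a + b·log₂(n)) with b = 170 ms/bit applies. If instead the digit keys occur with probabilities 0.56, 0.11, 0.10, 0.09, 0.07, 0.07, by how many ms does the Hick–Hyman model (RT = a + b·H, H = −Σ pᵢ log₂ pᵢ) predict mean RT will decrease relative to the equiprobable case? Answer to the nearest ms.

Equiprobable entropy H₀ = log₂ 6 = 2.5850 bits.
Skewed entropy H = −Σ pᵢ log₂ pᵢ = 2.0007 bits.
ΔRT = b·(H₀ − H) = 170 × 0.5843 = 99.33 ms.

99 ms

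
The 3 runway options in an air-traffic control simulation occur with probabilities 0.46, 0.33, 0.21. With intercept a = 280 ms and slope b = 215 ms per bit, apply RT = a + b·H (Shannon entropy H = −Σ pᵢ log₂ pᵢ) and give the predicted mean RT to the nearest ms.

606 ms

Entropy contributions −pᵢ log₂ pᵢ: 0.5153, 0.5278, 0.4728; sum H = 1.5160 bits.
RT = a + bH = 280 + 215·1.5160 = 605.94 ms.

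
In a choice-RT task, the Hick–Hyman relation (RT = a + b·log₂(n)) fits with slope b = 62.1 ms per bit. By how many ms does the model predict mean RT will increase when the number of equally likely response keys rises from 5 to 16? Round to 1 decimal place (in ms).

ΔRT = (a + b log₂ n₂) − (a + b log₂ n₁) = b·(log₂ n₂ − log₂ n₁).
log₂(16) − log₂(5) = 4 − 2.3219 = 1.6781.
ΔRT = 62.1 × 1.6781 = 104.208 ms.

104.2 ms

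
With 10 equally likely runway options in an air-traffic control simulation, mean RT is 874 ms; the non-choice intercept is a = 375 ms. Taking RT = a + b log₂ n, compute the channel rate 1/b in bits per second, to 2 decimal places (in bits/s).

6.66 bits/s

Choice component = 874 − 375 = 499 ms over log₂(10) = 3.3219 bits.
b = 499 / 3.3219 = 150.214 ms/bit, so 1/b = 6.657 bits/s.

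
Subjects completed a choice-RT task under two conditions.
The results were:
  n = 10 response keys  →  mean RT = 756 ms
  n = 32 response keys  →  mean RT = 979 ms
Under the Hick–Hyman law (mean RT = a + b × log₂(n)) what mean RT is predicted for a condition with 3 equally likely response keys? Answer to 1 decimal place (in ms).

Fit slope and intercept:
  b = (979 − 756) / (log₂ 32 − log₂ 10) = 223 / (5 − 3.3219) = 132.891 ms/bit
  a = 756 − 132.891 × 3.3219 = 314.547 ms
Then RT(3) = 314.547 + 132.891 × log₂ 3 = 314.547 + 132.891 × 1.5850 ≈ 525.174 ms.

525.2 ms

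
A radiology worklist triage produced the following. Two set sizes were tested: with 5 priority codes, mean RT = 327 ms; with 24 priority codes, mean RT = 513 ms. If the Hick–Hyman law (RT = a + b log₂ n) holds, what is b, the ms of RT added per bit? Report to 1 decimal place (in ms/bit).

The slope on a log₂ axis is (513 − 327) / (4.5850 − 2.3219) = 82.191 ms/bit.

82.2 ms/bit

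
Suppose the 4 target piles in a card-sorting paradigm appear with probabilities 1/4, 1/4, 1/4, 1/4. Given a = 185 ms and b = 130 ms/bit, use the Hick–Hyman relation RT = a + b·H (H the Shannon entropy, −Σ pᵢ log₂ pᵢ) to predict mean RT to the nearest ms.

Each term −pᵢ log₂ pᵢ: 0.25·2 + 0.25·2 + 0.25·2 + 0.25·2; summed, H = 2.000 bits.
Mean RT = a + bH = 185 + 130·2.000 = 445.00 ms.

445 ms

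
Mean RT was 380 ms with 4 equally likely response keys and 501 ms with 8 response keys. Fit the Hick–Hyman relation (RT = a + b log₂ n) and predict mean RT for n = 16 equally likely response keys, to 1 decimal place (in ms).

622.0 ms

Fit slope and intercept:
  b = (501 − 380) / (log₂ 8 − log₂ 4) = 121 / (3 − 2) = 121.000 ms/bit
  a = 380 − 121.000 × 2 = 138.000 ms
Then RT(16) = 138.000 + 121.000 × log₂ 16 = 138.000 + 121.000 × 4 ≈ 622.000 ms.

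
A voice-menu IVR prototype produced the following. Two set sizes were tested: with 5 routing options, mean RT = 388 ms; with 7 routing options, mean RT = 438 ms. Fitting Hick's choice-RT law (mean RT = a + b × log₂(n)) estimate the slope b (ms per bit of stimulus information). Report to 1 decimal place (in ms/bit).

Slope: b = (438 − 388) / (log₂ 7 − log₂ 5) = 50/0.4854 = 103.002 ms/bit.

103.0 ms/bit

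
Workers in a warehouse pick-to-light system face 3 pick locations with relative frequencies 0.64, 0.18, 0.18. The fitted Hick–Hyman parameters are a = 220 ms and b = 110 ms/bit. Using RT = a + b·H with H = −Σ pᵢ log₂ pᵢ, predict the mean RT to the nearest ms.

Entropy contributions −pᵢ log₂ pᵢ: 0.4121, 0.4453, 0.4453; sum H = 1.3027 bits.
RT = a + bH = 220 + 110·1.3027 = 363.30 ms.

363 ms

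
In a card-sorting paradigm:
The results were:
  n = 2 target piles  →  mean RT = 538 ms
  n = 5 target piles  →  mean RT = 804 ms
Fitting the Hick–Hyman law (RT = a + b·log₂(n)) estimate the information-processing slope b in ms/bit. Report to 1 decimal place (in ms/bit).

b = (RT₂ − RT₁)/(log₂ n₂ − log₂ n₁) = (804 − 538)/(2.3219 − 1) = 201.221 ms/bit.

201.2 ms/bit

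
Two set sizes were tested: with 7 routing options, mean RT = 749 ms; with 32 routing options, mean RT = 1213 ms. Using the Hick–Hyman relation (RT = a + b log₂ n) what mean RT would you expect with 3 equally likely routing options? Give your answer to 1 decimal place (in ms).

490.3 ms

Solve the two-equation system in a and b:
  b = (1213 − 749) / (log₂ 32 − log₂ 7) = 464 / (5 − 2.8074) = 211.617 ms/bit
  a = 749 − 211.617 × 2.8074 = 154.917 ms
Then RT(3) = 154.917 + 211.617 × log₂ 3 = 154.917 + 211.617 × 1.5850 ≈ 490.322 ms.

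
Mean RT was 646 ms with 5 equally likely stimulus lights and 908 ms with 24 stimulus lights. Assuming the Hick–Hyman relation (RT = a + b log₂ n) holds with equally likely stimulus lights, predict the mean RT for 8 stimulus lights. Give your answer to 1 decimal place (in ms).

RT is linear in log₂ n, so two points fix the line:
  b = (908 − 646) / (log₂ 24 − log₂ 5) = 262 / (4.5850 − 2.3219) = 115.774 ms/bit
  a = 646 − 115.774 × 2.3219 = 377.182 ms
Then RT(8) = 377.182 + 115.774 × log₂ 8 = 377.182 + 115.774 × 3 ≈ 724.503 ms.

724.5 ms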